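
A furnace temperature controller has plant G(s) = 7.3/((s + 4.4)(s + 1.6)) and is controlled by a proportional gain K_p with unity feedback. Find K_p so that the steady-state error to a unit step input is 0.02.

The loop is type 0, so e_ss(step) = 1/(1 + K_pos) with K_pos = K_p·G(0).
G(0) = 1.037. Require 1/(1 + K_p·1.037) = 0.02, so 1 + 1.037·K_p = 50.
K_p = (50 − 1)/1.037 = 47.3.

K_p = 47.3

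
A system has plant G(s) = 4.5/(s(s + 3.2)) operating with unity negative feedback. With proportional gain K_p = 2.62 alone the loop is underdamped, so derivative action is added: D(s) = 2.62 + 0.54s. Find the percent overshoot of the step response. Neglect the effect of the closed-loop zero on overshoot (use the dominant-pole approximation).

1.11%

Forward path: (2.62 + 0.54s)·4.5/(s(s+3.2)). The closed-loop characteristic equation is s² + (3.2 + 4.5·0.54)s + 4.5·2.62 = 0.
That is s² + 5.63s + 11.79 = 0, so ω_n = 3.434 rad/s and ζ = 5.63/(2·3.434) = 0.8198.
%OS = 100·exp(−πζ/√(1−ζ²)) = 1.11%.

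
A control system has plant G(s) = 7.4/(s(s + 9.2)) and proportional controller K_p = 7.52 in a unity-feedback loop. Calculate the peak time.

From 1 + K_pG(s) = 0: s² + 9.2s + 55.65 = 0 ⇒ ω_n = 7.46, ζ = 0.6166.
Damped frequency ω_d = ω_n√(1−ζ²) = 5.873 rad/s, so peak time T_p = π/ω_d = 0.535 s.

T_p = 0.535 s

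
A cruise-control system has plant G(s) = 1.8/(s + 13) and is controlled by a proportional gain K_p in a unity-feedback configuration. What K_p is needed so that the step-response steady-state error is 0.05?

K_p = 137

The loop is type 0, so e_ss(step) = 1/(1 + K_pos) with K_pos = K_p·G(0).
G(0) = 0.1385. Require 1/(1 + K_p·0.1385) = 0.05, so 1 + 0.1385·K_p = 20.
K_p = (20 − 1)/0.1385 = 137.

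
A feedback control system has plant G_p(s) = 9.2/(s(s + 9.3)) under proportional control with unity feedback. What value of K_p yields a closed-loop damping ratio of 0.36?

Closed-loop characteristic equation: s² + 9.3s + K_p·9.2 = 0.
So ω_n = √(9.2K_p) and 2ζω_n = 9.3, giving ζ = 9.3/(2√(9.2K_p)).
Setting ζ = 0.36: √(9.2K_p) = 9.3/(2·0.36) = 12.92, so K_p = 166.8/9.2 = 18.1.

K_p = 18.1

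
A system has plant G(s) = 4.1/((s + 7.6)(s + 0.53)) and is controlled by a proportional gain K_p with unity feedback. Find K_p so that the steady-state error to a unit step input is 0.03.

K_p = 31.8

Steady-state error for a unit step on this type-0 loop is 1/(1 + K_p·G(0)).
G(0) = 1.018. Require 1/(1 + K_p·1.018) = 0.03, so 1 + 1.018·K_p = 33.33.
K_p = (33.33 − 1)/1.018 = 31.8.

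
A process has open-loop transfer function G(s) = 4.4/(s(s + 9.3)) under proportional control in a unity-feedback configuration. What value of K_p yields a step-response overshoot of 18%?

K_p = 21.4

From %OS = 100·exp(−πζ/√(1−ζ²)) = 18%, ζ = −ln(0.18)/√(π²+ln²(0.18)) = 0.4791.
Characteristic equation s² + 9.3s + 4.4K_p = 0 gives ζ = 9.3/(2√(4.4K_p)).
Setting ζ = 0.4791: √(4.4K_p) = 9.3/(2·0.4791) = 9.705, so K_p = 94.2/4.4 = 21.4.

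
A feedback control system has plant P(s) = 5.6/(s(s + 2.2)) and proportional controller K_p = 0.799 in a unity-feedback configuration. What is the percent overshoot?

Closed-loop characteristic equation: s² + 2.2s + 4.474 = 0, so ω_n = 2.115 rad/s and ζ = 2.2/(2·2.115) = 0.52.
%OS = 100·exp(−πζ/√(1−ζ²)) = 100·exp(−π·0.52/√0.7296) = 14.8%.

14.8%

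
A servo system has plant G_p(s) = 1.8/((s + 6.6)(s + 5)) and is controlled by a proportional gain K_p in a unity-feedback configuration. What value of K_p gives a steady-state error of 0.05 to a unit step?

K_p = 348

Steady-state error for a unit step on this type-0 loop is 1/(1 + K_p·G_p(0)).
G_p(0) = 0.05455. Require 1/(1 + K_p·0.05455) = 0.05, so 1 + 0.05455·K_p = 20.
K_p = (20 − 1)/0.05455 = 348.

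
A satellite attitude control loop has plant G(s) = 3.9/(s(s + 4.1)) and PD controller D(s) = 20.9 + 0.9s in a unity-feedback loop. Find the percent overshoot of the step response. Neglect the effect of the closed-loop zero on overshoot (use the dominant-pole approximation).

Forward path: (20.9 + 0.9s)·3.9/(s(s+4.1)). The closed-loop characteristic equation is s² + (4.1 + 3.9·0.9)s + 3.9·20.9 = 0.
That is s² + 7.61s + 81.51 = 0, so ω_n = 9.028 rad/s and ζ = 7.61/(2·9.028) = 0.4215.
%OS = 100·exp(−πζ/√(1−ζ²)) = 23.2%.

23.2%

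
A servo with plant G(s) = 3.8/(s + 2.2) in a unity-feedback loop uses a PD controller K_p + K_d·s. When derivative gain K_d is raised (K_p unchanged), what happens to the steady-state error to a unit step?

unchanged

K_d affects only the transient (the s-coefficient); the DC loop gain, and hence e_ss, depends only on K_p.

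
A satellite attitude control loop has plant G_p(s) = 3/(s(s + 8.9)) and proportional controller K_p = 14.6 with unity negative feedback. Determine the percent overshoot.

The closed-loop denominator s² + 8.9s + 43.8 gives ω_n = √43.8 = 6.618 and ζ = 8.9/(2ω_n) = 0.6724.
%OS = 100·exp(−πζ/√(1−ζ²)) = 100·exp(−π·0.6724/√0.5479) = 5.76%.

5.76%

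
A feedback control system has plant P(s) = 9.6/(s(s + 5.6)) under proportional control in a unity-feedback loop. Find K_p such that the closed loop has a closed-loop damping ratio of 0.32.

K_p = 7.98

Closed-loop characteristic equation: s² + 5.6s + K_p·9.6 = 0.
So ω_n = √(9.6K_p) and 2ζω_n = 5.6, giving ζ = 5.6/(2√(9.6K_p)).
Setting ζ = 0.32: √(9.6K_p) = 5.6/(2·0.32) = 8.75, so K_p = 76.56/9.6 = 7.98.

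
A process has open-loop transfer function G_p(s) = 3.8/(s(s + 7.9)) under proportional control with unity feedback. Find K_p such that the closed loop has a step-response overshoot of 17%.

From %OS = 100·exp(−πζ/√(1−ζ²)) = 17%, ζ = −ln(0.17)/√(π²+ln²(0.17)) = 0.4913.
Characteristic equation s² + 7.9s + 3.8K_p = 0 gives ζ = 7.9/(2√(3.8K_p)).
Setting ζ = 0.4913: √(3.8K_p) = 7.9/(2·0.4913) = 8.04, so K_p = 64.65/3.8 = 17.

K_p = 17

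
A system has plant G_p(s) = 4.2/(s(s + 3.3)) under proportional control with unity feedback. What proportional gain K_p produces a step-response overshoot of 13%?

From %OS = 100·exp(−πζ/√(1−ζ²)) = 13%, ζ = −ln(0.13)/√(π²+ln²(0.13)) = 0.5446.
Characteristic equation s² + 3.3s + 4.2K_p = 0 gives ζ = 3.3/(2√(4.2K_p)).
Setting ζ = 0.5446: √(4.2K_p) = 3.3/(2·0.5446) = 3.029, so K_p = 9.178/4.2 = 2.19.

K_p = 2.19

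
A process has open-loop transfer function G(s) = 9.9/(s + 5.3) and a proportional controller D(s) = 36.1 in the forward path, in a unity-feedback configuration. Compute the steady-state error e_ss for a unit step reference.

0.0146

The loop is type 0. Static position error constant K_pos = D(0)·G(0) = 36.1·1.868 = 67.43.
Steady-state error to a unit step: e_ss = 1/(1+K_pos) = 1/68.43 = 0.0146.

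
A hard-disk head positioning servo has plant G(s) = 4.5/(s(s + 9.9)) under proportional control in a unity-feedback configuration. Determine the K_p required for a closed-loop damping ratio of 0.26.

K_p = 80.5

Closed-loop characteristic equation: s² + 9.9s + K_p·4.5 = 0.
So ω_n = √(4.5K_p) and 2ζω_n = 9.9, giving ζ = 9.9/(2√(4.5K_p)).
Setting ζ = 0.26: √(4.5K_p) = 9.9/(2·0.26) = 19.04, so K_p = 362.5/4.5 = 80.5.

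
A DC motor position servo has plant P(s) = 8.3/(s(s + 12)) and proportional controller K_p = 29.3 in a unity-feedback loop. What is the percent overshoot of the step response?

From 1 + K_pP(s) = 0: s² + 12s + 243.2 = 0 ⇒ ω_n = 15.59, ζ = 0.3847.
%OS = 100·exp(−πζ/√(1−ζ²)) = 100·exp(−π·0.3847/√0.852) = 27%.

27%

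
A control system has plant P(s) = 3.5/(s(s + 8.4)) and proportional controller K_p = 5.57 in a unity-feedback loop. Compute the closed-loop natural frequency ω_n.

ω_n = 4.42 rad/s

The closed-loop denominator is s(s+8.4) + 5.57·3.5 = s² + 8.4s + 19.5.
So ω_n² = 19.5 ⇒ ω_n = 4.415 rad/s, and ζ = 8.4/(2ω_n) = 0.951.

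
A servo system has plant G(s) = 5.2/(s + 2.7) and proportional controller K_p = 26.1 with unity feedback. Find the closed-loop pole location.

Closed-loop transfer function: T(s) = K_p·G(s)/(1 + K_p·G(s)) = 135.7/(s + 2.7 + 135.7) = 135.7/(s + 138.4).
The closed-loop pole is at s = −138.4.

s = -138.4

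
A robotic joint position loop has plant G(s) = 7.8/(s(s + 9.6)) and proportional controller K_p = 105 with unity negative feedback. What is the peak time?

Closed-loop characteristic equation: s² + 9.6s + 819 = 0, so ω_n = 28.62 rad/s and ζ = 9.6/(2·28.62) = 0.1677.
Damped frequency ω_d = ω_n√(1−ζ²) = 28.21 rad/s, so peak time T_p = π/ω_d = 0.111 s.

T_p = 0.111 s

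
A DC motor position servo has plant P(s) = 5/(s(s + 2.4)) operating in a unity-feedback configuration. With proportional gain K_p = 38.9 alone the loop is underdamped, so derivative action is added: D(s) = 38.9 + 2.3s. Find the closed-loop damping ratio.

ζ = 0.498

Forward path: (38.9 + 2.3s)·5/(s(s+2.4)). The closed-loop characteristic equation is s² + (2.4 + 5·2.3)s + 5·38.9 = 0.
That is s² + 13.9s + 194.5 = 0, so ω_n = 13.95 rad/s and ζ = 13.9/(2·13.95) = 0.4983.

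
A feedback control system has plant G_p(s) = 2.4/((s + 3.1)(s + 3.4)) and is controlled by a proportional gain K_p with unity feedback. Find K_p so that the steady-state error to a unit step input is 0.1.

For a type-0 loop with proportional control, e_ss = 1/(1 + K_p·G_p(0)).
G_p(0) = 0.2277. Require 1/(1 + K_p·0.2277) = 0.1, so 1 + 0.2277·K_p = 10.
K_p = (10 − 1)/0.2277 = 39.5.

K_p = 39.5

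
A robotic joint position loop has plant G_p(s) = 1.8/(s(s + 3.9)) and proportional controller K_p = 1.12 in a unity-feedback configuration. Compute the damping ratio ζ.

ζ = 1.37

The closed-loop denominator is s(s+3.9) + 1.12·1.8 = s² + 3.9s + 2.016.
So ω_n² = 2.016 ⇒ ω_n = 1.42 rad/s, and ζ = 3.9/(2ω_n) = 1.37.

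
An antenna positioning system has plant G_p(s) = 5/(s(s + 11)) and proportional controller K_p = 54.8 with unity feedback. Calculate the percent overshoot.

33.1%

The closed-loop denominator s² + 11s + 274 gives ω_n = √274 = 16.55 and ζ = 11/(2ω_n) = 0.3323.
%OS = 100·exp(−πζ/√(1−ζ²)) = 100·exp(−π·0.3323/√0.8896) = 33.1%.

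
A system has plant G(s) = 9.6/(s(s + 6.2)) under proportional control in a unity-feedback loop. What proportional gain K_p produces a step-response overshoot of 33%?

From %OS = 100·exp(−πζ/√(1−ζ²)) = 33%, ζ = −ln(0.33)/√(π²+ln²(0.33)) = 0.3328.
Characteristic equation s² + 6.2s + 9.6K_p = 0 gives ζ = 6.2/(2√(9.6K_p)).
Setting ζ = 0.3328: √(9.6K_p) = 6.2/(2·0.3328) = 9.315, so K_p = 86.78/9.6 = 9.04.

K_p = 9.04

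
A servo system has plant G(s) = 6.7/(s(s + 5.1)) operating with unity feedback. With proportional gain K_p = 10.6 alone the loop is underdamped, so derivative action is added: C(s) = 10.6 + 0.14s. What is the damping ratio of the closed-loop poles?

Forward path: (10.6 + 0.14s)·6.7/(s(s+5.1)). The closed-loop characteristic equation is s² + (5.1 + 6.7·0.14)s + 6.7·10.6 = 0.
That is s² + 6.038s + 71.02 = 0, so ω_n = 8.427 rad/s and ζ = 6.038/(2·8.427) = 0.3582.

ζ = 0.358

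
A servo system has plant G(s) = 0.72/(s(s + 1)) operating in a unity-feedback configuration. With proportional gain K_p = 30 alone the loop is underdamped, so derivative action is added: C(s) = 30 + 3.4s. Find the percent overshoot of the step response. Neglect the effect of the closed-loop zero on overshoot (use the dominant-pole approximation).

Forward path: (30 + 3.4s)·0.72/(s(s+1)). The closed-loop characteristic equation is s² + (1 + 0.72·3.4)s + 0.72·30 = 0.
That is s² + 3.448s + 21.6 = 0, so ω_n = 4.648 rad/s and ζ = 3.448/(2·4.648) = 0.3709.
%OS = 100·exp(−πζ/√(1−ζ²)) = 28.5%.

28.5%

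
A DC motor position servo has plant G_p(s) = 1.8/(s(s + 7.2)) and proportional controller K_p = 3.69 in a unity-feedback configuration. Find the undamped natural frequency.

The closed-loop denominator is s(s+7.2) + 3.69·1.8 = s² + 7.2s + 6.642.
Matching s² + 2ζω_n s + ω_n²: ω_n = √6.642 = 2.577 rad/s and 2ζω_n = 7.2, so ζ = 7.2/(2·2.577) = 1.4.

ω_n = 2.58 rad/s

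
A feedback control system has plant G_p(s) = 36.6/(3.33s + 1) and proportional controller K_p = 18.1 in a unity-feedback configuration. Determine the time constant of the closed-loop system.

τ = 0.00502 s

Closed loop: T(s) = K_p·G_p/(1+K_p·G_p) = 662.5/(3.33s + 1 + 662.5), with pole at s = −(1 + 662.5)/3.33 = −199.2.
Closed-loop time constant τ = 1/199.2 = 0.00502 s.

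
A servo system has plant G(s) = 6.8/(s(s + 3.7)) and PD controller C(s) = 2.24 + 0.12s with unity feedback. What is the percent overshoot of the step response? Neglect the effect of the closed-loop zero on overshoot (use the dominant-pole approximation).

10.8%

Forward path: (2.24 + 0.12s)·6.8/(s(s+3.7)). The closed-loop characteristic equation is s² + (3.7 + 6.8·0.12)s + 6.8·2.24 = 0.
That is s² + 4.516s + 15.23 = 0, so ω_n = 3.903 rad/s and ζ = 4.516/(2·3.903) = 0.5786.
%OS = 100·exp(−πζ/√(1−ζ²)) = 10.8%.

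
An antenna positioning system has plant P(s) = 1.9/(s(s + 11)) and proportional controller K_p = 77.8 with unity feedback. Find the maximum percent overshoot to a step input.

20.3%

The closed-loop denominator s² + 11s + 147.8 gives ω_n = √147.8 = 12.16 and ζ = 11/(2ω_n) = 0.4524.
%OS = 100·exp(−πζ/√(1−ζ²)) = 100·exp(−π·0.4524/√0.7954) = 20.3%.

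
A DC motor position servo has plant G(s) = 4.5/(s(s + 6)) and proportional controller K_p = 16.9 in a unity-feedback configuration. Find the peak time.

Closed-loop characteristic equation: s² + 6s + 76.05 = 0, so ω_n = 8.721 rad/s and ζ = 6/(2·8.721) = 0.344.
Damped frequency ω_d = ω_n√(1−ζ²) = 8.188 rad/s, so peak time T_p = π/ω_d = 0.384 s.

T_p = 0.384 s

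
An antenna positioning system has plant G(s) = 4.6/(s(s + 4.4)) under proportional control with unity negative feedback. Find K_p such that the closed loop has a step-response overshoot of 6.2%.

K_p = 2.4

From %OS = 100·exp(−πζ/√(1−ζ²)) = 6.2%, ζ = −ln(0.062)/√(π²+ln²(0.062)) = 0.6628.
Characteristic equation s² + 4.4s + 4.6K_p = 0 gives ζ = 4.4/(2√(4.6K_p)).
Setting ζ = 0.6628: √(4.6K_p) = 4.4/(2·0.6628) = 3.319, so K_p = 11.02/4.6 = 2.4.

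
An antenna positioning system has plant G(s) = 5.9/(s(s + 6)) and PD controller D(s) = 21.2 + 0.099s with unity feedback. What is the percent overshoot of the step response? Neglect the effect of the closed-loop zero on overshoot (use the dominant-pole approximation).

38%

Forward path: (21.2 + 0.099s)·5.9/(s(s+6)). The closed-loop characteristic equation is s² + (6 + 5.9·0.099)s + 5.9·21.2 = 0.
That is s² + 6.584s + 125.1 = 0, so ω_n = 11.18 rad/s and ζ = 6.584/(2·11.18) = 0.2944.
%OS = 100·exp(−πζ/√(1−ζ²)) = 38%.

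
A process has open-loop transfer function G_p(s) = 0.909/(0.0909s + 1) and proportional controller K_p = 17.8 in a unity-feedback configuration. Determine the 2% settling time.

T_s ≈ 0.0212 s

Closed loop: T(s) = K_p·G_p/(1+K_p·G_p) = 16.18/(0.0909s + 1 + 16.18), with pole at s = −(1 + 16.18)/0.0909 = −189.
τ = 1/189 = 0.005291 s, so 2% settling time ≈ 4τ = 0.0212 s.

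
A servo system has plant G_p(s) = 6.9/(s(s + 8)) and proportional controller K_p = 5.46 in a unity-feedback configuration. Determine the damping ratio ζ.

1 + K_p·G_p(s) = 0 gives s² + 8s + 37.67 = 0.
So ω_n² = 37.67 ⇒ ω_n = 6.138 rad/s, and ζ = 8/(2ω_n) = 0.652.

ζ = 0.652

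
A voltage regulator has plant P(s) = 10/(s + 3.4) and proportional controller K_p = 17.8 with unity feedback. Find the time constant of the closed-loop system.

Closed-loop transfer function: T(s) = K_p·P(s)/(1 + K_p·P(s)) = 178/(s + 3.4 + 178) = 178/(s + 181.4).
Time constant τ = 1/181.4 = 0.00551 s.

τ = 0.00551 s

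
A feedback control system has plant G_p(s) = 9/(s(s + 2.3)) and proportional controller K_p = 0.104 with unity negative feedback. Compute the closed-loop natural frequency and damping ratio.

ω_n = 0.967 rad/s, ζ = 1.19

With unity feedback the closed-loop characteristic equation is s² + 2.3s + 0.104·9 = s² + 2.3s + 0.936 = 0.
Matching s² + 2ζω_n s + ω_n²: ω_n = √0.936 = 0.9675 rad/s and 2ζω_n = 2.3, so ζ = 2.3/(2·0.9675) = 1.19.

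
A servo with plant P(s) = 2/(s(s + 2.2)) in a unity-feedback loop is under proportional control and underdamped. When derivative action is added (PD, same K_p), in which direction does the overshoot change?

With PD the characteristic equation becomes s² + (a + K·K_d)s + K·K_p = 0; the damping term grows, ζ rises, overshoot falls.

decrease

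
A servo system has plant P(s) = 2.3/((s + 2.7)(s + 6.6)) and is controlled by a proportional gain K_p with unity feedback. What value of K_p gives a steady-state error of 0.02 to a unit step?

For a type-0 loop with proportional control, e_ss = 1/(1 + K_p·P(0)).
P(0) = 0.1291. Require 1/(1 + K_p·0.1291) = 0.02, so 1 + 0.1291·K_p = 50.
K_p = (50 − 1)/0.1291 = 380.

K_p = 380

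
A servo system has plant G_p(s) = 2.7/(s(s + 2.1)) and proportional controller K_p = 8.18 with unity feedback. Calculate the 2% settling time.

T_s ≈ 3.81 s

The closed-loop denominator s² + 2.1s + 22.09 gives ω_n = √22.09 = 4.7 and ζ = 2.1/(2ω_n) = 0.2234.
2% settling time T_s ≈ 4/(ζω_n) = 4/1.05 = 3.81 s.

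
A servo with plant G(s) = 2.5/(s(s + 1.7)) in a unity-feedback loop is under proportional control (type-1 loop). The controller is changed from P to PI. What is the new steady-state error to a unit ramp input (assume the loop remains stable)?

The integrator raises the loop to type 2, so K_v → ∞ and e_ss to a ramp is zero.

0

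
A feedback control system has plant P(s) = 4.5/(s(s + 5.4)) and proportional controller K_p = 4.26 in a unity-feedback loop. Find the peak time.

T_p = 0.911 s

From 1 + K_pP(s) = 0: s² + 5.4s + 19.17 = 0 ⇒ ω_n = 4.378, ζ = 0.6167.
Damped frequency ω_d = ω_n√(1−ζ²) = 3.447 rad/s, so peak time T_p = π/ω_d = 0.911 s.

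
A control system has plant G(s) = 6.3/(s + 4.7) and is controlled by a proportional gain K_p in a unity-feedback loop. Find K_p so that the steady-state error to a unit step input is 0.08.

K_p = 8.58

The loop is type 0, so e_ss(step) = 1/(1 + K_pos) with K_pos = K_p·G(0).
G(0) = 1.34. Require 1/(1 + K_p·1.34) = 0.08, so 1 + 1.34·K_p = 12.5.
K_p = (12.5 − 1)/1.34 = 8.58.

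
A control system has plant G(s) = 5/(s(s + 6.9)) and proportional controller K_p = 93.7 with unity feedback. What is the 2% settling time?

The closed-loop denominator s² + 6.9s + 468.5 gives ω_n = √468.5 = 21.64 and ζ = 6.9/(2ω_n) = 0.1594.
2% settling time T_s ≈ 4/(ζω_n) = 4/3.45 = 1.16 s.

T_s ≈ 1.16 s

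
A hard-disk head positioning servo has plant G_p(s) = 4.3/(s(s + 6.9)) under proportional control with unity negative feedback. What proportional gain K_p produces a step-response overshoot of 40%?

K_p = 35.3

From %OS = 100·exp(−πζ/√(1−ζ²)) = 40%, ζ = −ln(0.4)/√(π²+ln²(0.4)) = 0.28.
Characteristic equation s² + 6.9s + 4.3K_p = 0 gives ζ = 6.9/(2√(4.3K_p)).
Setting ζ = 0.28: √(4.3K_p) = 6.9/(2·0.28) = 12.32, so K_p = 151.8/4.3 = 35.3.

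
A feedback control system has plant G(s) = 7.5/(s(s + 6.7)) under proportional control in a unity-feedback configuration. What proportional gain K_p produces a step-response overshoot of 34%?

K_p = 14.2

From %OS = 100·exp(−πζ/√(1−ζ²)) = 34%, ζ = −ln(0.34)/√(π²+ln²(0.34)) = 0.3248.
Characteristic equation s² + 6.7s + 7.5K_p = 0 gives ζ = 6.7/(2√(7.5K_p)).
Setting ζ = 0.3248: √(7.5K_p) = 6.7/(2·0.3248) = 10.31, so K_p = 106.4/7.5 = 14.2.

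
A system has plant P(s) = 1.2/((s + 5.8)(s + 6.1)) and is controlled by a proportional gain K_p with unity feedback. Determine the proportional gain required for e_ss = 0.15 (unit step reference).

Steady-state error for a unit step on this type-0 loop is 1/(1 + K_p·P(0)).
P(0) = 0.03392. Require 1/(1 + K_p·0.03392) = 0.15, so 1 + 0.03392·K_p = 6.667.
K_p = (6.667 − 1)/0.03392 = 167.

K_p = 167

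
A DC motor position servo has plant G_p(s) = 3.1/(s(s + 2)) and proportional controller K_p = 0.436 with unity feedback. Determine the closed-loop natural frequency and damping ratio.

ω_n = 1.16 rad/s, ζ = 0.86

The closed-loop denominator is s(s+2) + 0.436·3.1 = s² + 2s + 1.352.
So ω_n² = 1.352 ⇒ ω_n = 1.163 rad/s, and ζ = 2/(2ω_n) = 0.86.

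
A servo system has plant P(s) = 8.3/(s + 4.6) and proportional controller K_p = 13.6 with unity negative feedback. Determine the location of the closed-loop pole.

Closed-loop transfer function: T(s) = K_p·P(s)/(1 + K_p·P(s)) = 112.9/(s + 4.6 + 112.9) = 112.9/(s + 117.5).
The closed-loop pole is at s = −117.5.

s = -117.5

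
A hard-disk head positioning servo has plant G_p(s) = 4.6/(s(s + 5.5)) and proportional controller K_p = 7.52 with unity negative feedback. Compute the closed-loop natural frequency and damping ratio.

ω_n = 5.88 rad/s, ζ = 0.468

The closed-loop denominator is s(s+5.5) + 7.52·4.6 = s² + 5.5s + 34.59.
So ω_n² = 34.59 ⇒ ω_n = 5.881 rad/s, and ζ = 5.5/(2ω_n) = 0.468.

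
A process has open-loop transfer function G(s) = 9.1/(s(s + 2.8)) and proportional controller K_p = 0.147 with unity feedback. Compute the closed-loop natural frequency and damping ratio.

1 + K_p·G(s) = 0 gives s² + 2.8s + 1.338 = 0.
Matching s² + 2ζω_n s + ω_n²: ω_n = √1.338 = 1.157 rad/s and 2ζω_n = 2.8, so ζ = 2.8/(2·1.157) = 1.21.

ω_n = 1.16 rad/s, ζ = 1.21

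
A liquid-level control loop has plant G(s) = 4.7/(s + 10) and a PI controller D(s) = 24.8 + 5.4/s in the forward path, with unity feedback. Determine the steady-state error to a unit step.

The open loop D(s)G(s) has a pole at the origin (type 1), so the static position error constant is infinite and e_ss = 1/(1+∞) = 0.

0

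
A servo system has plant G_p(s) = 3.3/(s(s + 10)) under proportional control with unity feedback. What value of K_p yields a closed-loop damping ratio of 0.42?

Closed-loop characteristic equation: s² + 10s + K_p·3.3 = 0.
So ω_n = √(3.3K_p) and 2ζω_n = 10, giving ζ = 10/(2√(3.3K_p)).
Setting ζ = 0.42: √(3.3K_p) = 10/(2·0.42) = 11.9, so K_p = 141.7/3.3 = 42.9.

K_p = 42.9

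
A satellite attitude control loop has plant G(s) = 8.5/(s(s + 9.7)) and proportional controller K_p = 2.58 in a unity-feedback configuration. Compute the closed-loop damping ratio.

The closed-loop denominator is s(s+9.7) + 2.58·8.5 = s² + 9.7s + 21.93.
Matching s² + 2ζω_n s + ω_n²: ω_n = √21.93 = 4.683 rad/s and 2ζω_n = 9.7, so ζ = 9.7/(2·4.683) = 1.04.

ζ = 1.04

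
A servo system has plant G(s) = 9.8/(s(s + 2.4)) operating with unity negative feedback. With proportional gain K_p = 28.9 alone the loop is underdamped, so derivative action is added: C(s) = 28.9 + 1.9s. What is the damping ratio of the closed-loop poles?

Forward path: (28.9 + 1.9s)·9.8/(s(s+2.4)). The closed-loop characteristic equation is s² + (2.4 + 9.8·1.9)s + 9.8·28.9 = 0.
That is s² + 21.02s + 283.2 = 0, so ω_n = 16.83 rad/s and ζ = 21.02/(2·16.83) = 0.6245.

ζ = 0.625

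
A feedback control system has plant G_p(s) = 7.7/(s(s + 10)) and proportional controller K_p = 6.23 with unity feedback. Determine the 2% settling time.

T_s ≈ 0.8 s

The closed-loop denominator s² + 10s + 47.97 gives ω_n = √47.97 = 6.926 and ζ = 10/(2ω_n) = 0.7219.
2% settling time T_s ≈ 4/(ζω_n) = 4/5 = 0.8 s.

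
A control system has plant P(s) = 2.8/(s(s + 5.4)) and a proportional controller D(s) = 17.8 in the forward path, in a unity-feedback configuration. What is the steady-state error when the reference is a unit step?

0

The open loop D(s)P(s) has a pole at the origin (type 1), so the static position error constant is infinite and e_ss = 1/(1+∞) = 0.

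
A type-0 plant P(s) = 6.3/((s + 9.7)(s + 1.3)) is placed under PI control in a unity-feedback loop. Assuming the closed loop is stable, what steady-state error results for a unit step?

0

The PI controller's integrator makes the forward path type 1, so e_ss to a step is zero.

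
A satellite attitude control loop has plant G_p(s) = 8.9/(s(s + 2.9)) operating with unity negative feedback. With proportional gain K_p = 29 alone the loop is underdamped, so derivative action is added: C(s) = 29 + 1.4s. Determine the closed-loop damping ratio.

ζ = 0.478

Forward path: (29 + 1.4s)·8.9/(s(s+2.9)). The closed-loop characteristic equation is s² + (2.9 + 8.9·1.4)s + 8.9·29 = 0.
That is s² + 15.36s + 258.1 = 0, so ω_n = 16.07 rad/s and ζ = 15.36/(2·16.07) = 0.478.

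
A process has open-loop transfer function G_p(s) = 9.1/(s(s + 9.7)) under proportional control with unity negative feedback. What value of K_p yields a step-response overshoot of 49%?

From %OS = 100·exp(−πζ/√(1−ζ²)) = 49%, ζ = −ln(0.49)/√(π²+ln²(0.49)) = 0.2214.
Characteristic equation s² + 9.7s + 9.1K_p = 0 gives ζ = 9.7/(2√(9.1K_p)).
Setting ζ = 0.2214: √(9.1K_p) = 9.7/(2·0.2214) = 21.9, so K_p = 479.7/9.1 = 52.7.

K_p = 52.7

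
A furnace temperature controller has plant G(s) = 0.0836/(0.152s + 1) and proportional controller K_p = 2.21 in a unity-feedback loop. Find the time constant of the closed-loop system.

τ = 0.128 s

Closed loop: T(s) = K_p·G/(1+K_p·G) = 0.1848/(0.152s + 1 + 0.1848), with pole at s = −(1 + 0.1848)/0.152 = −7.794.
Closed-loop time constant τ = 1/7.794 = 0.128 s.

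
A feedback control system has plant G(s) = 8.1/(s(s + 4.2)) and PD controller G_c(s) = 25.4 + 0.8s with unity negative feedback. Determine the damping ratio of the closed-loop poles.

Forward path: (25.4 + 0.8s)·8.1/(s(s+4.2)). The closed-loop characteristic equation is s² + (4.2 + 8.1·0.8)s + 8.1·25.4 = 0.
That is s² + 10.68s + 205.7 = 0, so ω_n = 14.34 rad/s and ζ = 10.68/(2·14.34) = 0.3723.

ζ = 0.372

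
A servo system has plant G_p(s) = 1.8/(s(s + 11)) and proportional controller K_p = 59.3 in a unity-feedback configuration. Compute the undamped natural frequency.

ω_n = 10.3 rad/s

With unity feedback the closed-loop characteristic equation is s² + 11s + 59.3·1.8 = s² + 11s + 106.7 = 0.
Matching s² + 2ζω_n s + ω_n²: ω_n = √106.7 = 10.33 rad/s and 2ζω_n = 11, so ζ = 11/(2·10.33) = 0.532.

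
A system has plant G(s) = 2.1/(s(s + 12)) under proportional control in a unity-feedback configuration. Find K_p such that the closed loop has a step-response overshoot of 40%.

From %OS = 100·exp(−πζ/√(1−ζ²)) = 40%, ζ = −ln(0.4)/√(π²+ln²(0.4)) = 0.28.
Characteristic equation s² + 12s + 2.1K_p = 0 gives ζ = 12/(2√(2.1K_p)).
Setting ζ = 0.28: √(2.1K_p) = 12/(2·0.28) = 21.43, so K_p = 459.2/2.1 = 219.

K_p = 219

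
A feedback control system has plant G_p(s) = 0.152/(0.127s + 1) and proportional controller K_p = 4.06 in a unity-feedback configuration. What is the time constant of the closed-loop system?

τ = 0.0785 s

Closed loop: T(s) = K_p·G_p/(1+K_p·G_p) = 0.6171/(0.127s + 1 + 0.6171), with pole at s = −(1 + 0.6171)/0.127 = −12.73.
Closed-loop time constant τ = 1/12.73 = 0.0785 s.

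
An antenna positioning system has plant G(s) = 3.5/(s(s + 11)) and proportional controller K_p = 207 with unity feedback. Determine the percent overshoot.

From 1 + K_pG(s) = 0: s² + 11s + 724.5 = 0 ⇒ ω_n = 26.92, ζ = 0.2043.
%OS = 100·exp(−πζ/√(1−ζ²)) = 100·exp(−π·0.2043/√0.9582) = 51.9%.

51.9%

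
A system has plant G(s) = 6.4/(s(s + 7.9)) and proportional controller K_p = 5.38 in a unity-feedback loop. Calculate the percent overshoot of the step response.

From 1 + K_pG(s) = 0: s² + 7.9s + 34.43 = 0 ⇒ ω_n = 5.868, ζ = 0.6732.
%OS = 100·exp(−πζ/√(1−ζ²)) = 100·exp(−π·0.6732/√0.5469) = 5.73%.

5.73%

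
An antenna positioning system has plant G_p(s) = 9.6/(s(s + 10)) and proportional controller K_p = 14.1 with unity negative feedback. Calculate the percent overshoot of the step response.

22.4%

From 1 + K_pG_p(s) = 0: s² + 10s + 135.4 = 0 ⇒ ω_n = 11.63, ζ = 0.4298.
%OS = 100·exp(−πζ/√(1−ζ²)) = 100·exp(−π·0.4298/√0.8153) = 22.4%.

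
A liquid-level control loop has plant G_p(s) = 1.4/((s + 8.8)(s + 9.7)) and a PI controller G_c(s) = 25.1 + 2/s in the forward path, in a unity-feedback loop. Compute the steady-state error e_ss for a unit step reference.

0

The open loop G_c(s)G_p(s) has a pole at the origin (type 1), so the static position error constant is infinite and e_ss = 1/(1+∞) = 0.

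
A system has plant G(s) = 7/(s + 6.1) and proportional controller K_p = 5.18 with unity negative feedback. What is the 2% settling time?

Closed-loop transfer function: T(s) = K_p·G(s)/(1 + K_p·G(s)) = 36.26/(s + 6.1 + 36.26) = 36.26/(s + 42.36).
Time constant τ = 1/42.36 = 0.02361 s, so the 2% settling time is about 4τ = 0.0944 s.

T_s ≈ 0.0944 s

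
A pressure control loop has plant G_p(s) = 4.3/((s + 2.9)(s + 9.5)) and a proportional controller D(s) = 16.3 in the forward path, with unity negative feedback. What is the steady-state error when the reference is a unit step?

0.282

The loop is type 0. Static position error constant K_pos = D(0)·G_p(0) = 16.3·0.1561 = 2.544.
Steady-state error to a unit step: e_ss = 1/(1+K_pos) = 1/3.544 = 0.282.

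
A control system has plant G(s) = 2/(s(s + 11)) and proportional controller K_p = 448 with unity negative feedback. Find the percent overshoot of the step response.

The closed-loop denominator s² + 11s + 896 gives ω_n = √896 = 29.93 and ζ = 11/(2ω_n) = 0.1837.
%OS = 100·exp(−πζ/√(1−ζ²)) = 100·exp(−π·0.1837/√0.9662) = 55.6%.

55.6%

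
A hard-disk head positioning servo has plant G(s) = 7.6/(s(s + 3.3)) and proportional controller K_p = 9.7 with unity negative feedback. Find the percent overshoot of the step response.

54.1%

From 1 + K_pG(s) = 0: s² + 3.3s + 73.72 = 0 ⇒ ω_n = 8.586, ζ = 0.1922.
%OS = 100·exp(−πζ/√(1−ζ²)) = 100·exp(−π·0.1922/√0.9631) = 54.1%.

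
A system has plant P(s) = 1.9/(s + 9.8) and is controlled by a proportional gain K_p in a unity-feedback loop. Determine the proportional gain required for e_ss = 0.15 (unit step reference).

K_p = 29.2

For a type-0 loop with proportional control, e_ss = 1/(1 + K_p·P(0)).
P(0) = 0.1939. Require 1/(1 + K_p·0.1939) = 0.15, so 1 + 0.1939·K_p = 6.667.
K_p = (6.667 − 1)/0.1939 = 29.2.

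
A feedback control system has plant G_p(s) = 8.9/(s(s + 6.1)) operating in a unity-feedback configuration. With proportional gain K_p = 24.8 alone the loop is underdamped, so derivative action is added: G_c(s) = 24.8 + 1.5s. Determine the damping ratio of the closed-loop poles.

Forward path: (24.8 + 1.5s)·8.9/(s(s+6.1)). The closed-loop characteristic equation is s² + (6.1 + 8.9·1.5)s + 8.9·24.8 = 0.
That is s² + 19.45s + 220.7 = 0, so ω_n = 14.86 rad/s and ζ = 19.45/(2·14.86) = 0.6546.

ζ = 0.655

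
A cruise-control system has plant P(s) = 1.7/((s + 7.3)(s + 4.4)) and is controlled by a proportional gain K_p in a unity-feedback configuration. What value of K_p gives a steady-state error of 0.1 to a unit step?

For a type-0 loop with proportional control, e_ss = 1/(1 + K_p·P(0)).
P(0) = 0.05293. Require 1/(1 + K_p·0.05293) = 0.1, so 1 + 0.05293·K_p = 10.
K_p = (10 − 1)/0.05293 = 170.

K_p = 170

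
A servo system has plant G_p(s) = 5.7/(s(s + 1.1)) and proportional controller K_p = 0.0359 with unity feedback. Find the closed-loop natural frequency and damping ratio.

ω_n = 0.452 rad/s, ζ = 1.22

1 + K_p·G_p(s) = 0 gives s² + 1.1s + 0.2046 = 0.
Matching s² + 2ζω_n s + ω_n²: ω_n = √0.2046 = 0.4524 rad/s and 2ζω_n = 1.1, so ζ = 1.1/(2·0.4524) = 1.22.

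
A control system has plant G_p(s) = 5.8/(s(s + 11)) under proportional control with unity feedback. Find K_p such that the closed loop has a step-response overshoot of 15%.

K_p = 19.5

From %OS = 100·exp(−πζ/√(1−ζ²)) = 15%, ζ = −ln(0.15)/√(π²+ln²(0.15)) = 0.5169.
Characteristic equation s² + 11s + 5.8K_p = 0 gives ζ = 11/(2√(5.8K_p)).
Setting ζ = 0.5169: √(5.8K_p) = 11/(2·0.5169) = 10.64, so K_p = 113.2/5.8 = 19.5.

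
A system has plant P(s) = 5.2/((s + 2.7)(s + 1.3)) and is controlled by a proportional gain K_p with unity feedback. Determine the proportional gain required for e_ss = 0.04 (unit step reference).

For a type-0 loop with proportional control, e_ss = 1/(1 + K_p·P(0)).
P(0) = 1.481. Require 1/(1 + K_p·1.481) = 0.04, so 1 + 1.481·K_p = 25.
K_p = (25 − 1)/1.481 = 16.2.

K_p = 16.2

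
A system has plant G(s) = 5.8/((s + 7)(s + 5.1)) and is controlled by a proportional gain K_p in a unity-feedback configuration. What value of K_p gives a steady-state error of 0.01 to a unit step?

For a type-0 loop with proportional control, e_ss = 1/(1 + K_p·G(0)).
G(0) = 0.1625. Require 1/(1 + K_p·0.1625) = 0.01, so 1 + 0.1625·K_p = 100.
K_p = (100 − 1)/0.1625 = 609.

K_p = 609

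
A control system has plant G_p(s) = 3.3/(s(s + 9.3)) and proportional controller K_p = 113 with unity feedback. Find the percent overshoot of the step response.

45.9%

Closed-loop characteristic equation: s² + 9.3s + 372.9 = 0, so ω_n = 19.31 rad/s and ζ = 9.3/(2·19.31) = 0.2408.
%OS = 100·exp(−πζ/√(1−ζ²)) = 100·exp(−π·0.2408/√0.942) = 45.9%.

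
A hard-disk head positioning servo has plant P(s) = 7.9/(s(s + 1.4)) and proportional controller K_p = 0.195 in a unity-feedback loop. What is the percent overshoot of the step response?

The closed-loop denominator s² + 1.4s + 1.541 gives ω_n = √1.541 = 1.241 and ζ = 1.4/(2ω_n) = 0.564.
%OS = 100·exp(−πζ/√(1−ζ²)) = 100·exp(−π·0.564/√0.6819) = 11.7%.

11.7%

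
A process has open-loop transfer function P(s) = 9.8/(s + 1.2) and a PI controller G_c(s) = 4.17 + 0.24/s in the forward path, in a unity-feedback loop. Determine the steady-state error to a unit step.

0

The open loop G_c(s)P(s) has a pole at the origin (type 1), so the static position error constant is infinite and e_ss = 1/(1+∞) = 0.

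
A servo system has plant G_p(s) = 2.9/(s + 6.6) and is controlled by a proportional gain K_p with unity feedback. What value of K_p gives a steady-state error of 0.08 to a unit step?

K_p = 26.2

For a type-0 loop with proportional control, e_ss = 1/(1 + K_p·G_p(0)).
G_p(0) = 0.4394. Require 1/(1 + K_p·0.4394) = 0.08, so 1 + 0.4394·K_p = 12.5.
K_p = (12.5 − 1)/0.4394 = 26.2.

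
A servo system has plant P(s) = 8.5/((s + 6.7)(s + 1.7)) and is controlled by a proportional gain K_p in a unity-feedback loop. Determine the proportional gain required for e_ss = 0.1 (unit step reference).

Steady-state error for a unit step on this type-0 loop is 1/(1 + K_p·P(0)).
P(0) = 0.7463. Require 1/(1 + K_p·0.7463) = 0.1, so 1 + 0.7463·K_p = 10.
K_p = (10 − 1)/0.7463 = 12.1.

K_p = 12.1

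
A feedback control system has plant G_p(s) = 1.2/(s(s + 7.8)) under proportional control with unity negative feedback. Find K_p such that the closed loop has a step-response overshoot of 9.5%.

From %OS = 100·exp(−πζ/√(1−ζ²)) = 9.5%, ζ = −ln(0.095)/√(π²+ln²(0.095)) = 0.5996.
Characteristic equation s² + 7.8s + 1.2K_p = 0 gives ζ = 7.8/(2√(1.2K_p)).
Setting ζ = 0.5996: √(1.2K_p) = 7.8/(2·0.5996) = 6.504, so K_p = 42.3/1.2 = 35.3.

K_p = 35.3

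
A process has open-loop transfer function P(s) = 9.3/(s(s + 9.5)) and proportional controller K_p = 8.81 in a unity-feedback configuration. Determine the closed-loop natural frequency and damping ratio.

ω_n = 9.05 rad/s, ζ = 0.525

The closed-loop denominator is s(s+9.5) + 8.81·9.3 = s² + 9.5s + 81.93.
So ω_n² = 81.93 ⇒ ω_n = 9.052 rad/s, and ζ = 9.5/(2ω_n) = 0.525.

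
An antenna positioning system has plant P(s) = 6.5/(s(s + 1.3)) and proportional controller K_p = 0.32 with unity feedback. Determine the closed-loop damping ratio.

1 + K_p·P(s) = 0 gives s² + 1.3s + 2.08 = 0.
Matching s² + 2ζω_n s + ω_n²: ω_n = √2.08 = 1.442 rad/s and 2ζω_n = 1.3, so ζ = 1.3/(2·1.442) = 0.451.

ζ = 0.451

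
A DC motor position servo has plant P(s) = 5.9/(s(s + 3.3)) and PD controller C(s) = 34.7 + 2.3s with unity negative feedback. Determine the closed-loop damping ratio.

ζ = 0.59

Forward path: (34.7 + 2.3s)·5.9/(s(s+3.3)). The closed-loop characteristic equation is s² + (3.3 + 5.9·2.3)s + 5.9·34.7 = 0.
That is s² + 16.87s + 204.7 = 0, so ω_n = 14.31 rad/s and ζ = 16.87/(2·14.31) = 0.5895.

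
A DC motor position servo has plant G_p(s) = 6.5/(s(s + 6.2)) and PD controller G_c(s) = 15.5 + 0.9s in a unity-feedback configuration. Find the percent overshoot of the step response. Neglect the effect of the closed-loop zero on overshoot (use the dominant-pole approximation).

9.46%

Forward path: (15.5 + 0.9s)·6.5/(s(s+6.2)). The closed-loop characteristic equation is s² + (6.2 + 6.5·0.9)s + 6.5·15.5 = 0.
That is s² + 12.05s + 100.8 = 0, so ω_n = 10.04 rad/s and ζ = 12.05/(2·10.04) = 0.6003.
%OS = 100·exp(−πζ/√(1−ζ²)) = 9.46%.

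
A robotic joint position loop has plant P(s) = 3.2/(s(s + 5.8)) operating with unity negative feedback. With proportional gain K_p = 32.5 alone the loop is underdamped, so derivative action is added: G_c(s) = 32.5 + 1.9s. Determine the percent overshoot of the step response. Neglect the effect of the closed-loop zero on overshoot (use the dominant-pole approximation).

Forward path: (32.5 + 1.9s)·3.2/(s(s+5.8)). The closed-loop characteristic equation is s² + (5.8 + 3.2·1.9)s + 3.2·32.5 = 0.
That is s² + 11.88s + 104 = 0, so ω_n = 10.2 rad/s and ζ = 11.88/(2·10.2) = 0.5825.
%OS = 100·exp(−πζ/√(1−ζ²)) = 10.5%.

10.5%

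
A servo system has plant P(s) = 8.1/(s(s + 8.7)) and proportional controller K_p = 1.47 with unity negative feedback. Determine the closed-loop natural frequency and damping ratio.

1 + K_p·P(s) = 0 gives s² + 8.7s + 11.91 = 0.
So ω_n² = 11.91 ⇒ ω_n = 3.451 rad/s, and ζ = 8.7/(2ω_n) = 1.26.

ω_n = 3.45 rad/s, ζ = 1.26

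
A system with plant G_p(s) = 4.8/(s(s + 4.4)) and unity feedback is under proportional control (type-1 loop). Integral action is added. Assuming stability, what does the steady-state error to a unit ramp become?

The integrator raises the loop to type 2, so K_v → ∞ and e_ss to a ramp is zero.

0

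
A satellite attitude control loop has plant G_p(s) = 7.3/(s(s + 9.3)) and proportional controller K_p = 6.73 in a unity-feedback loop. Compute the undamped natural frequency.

ω_n = 7.01 rad/s

1 + K_p·G_p(s) = 0 gives s² + 9.3s + 49.13 = 0.
Matching s² + 2ζω_n s + ω_n²: ω_n = √49.13 = 7.009 rad/s and 2ζω_n = 9.3, so ζ = 9.3/(2·7.009) = 0.663.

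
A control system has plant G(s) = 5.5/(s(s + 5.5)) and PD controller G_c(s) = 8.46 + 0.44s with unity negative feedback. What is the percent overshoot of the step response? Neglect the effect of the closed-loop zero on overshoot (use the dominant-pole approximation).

10.6%

Forward path: (8.46 + 0.44s)·5.5/(s(s+5.5)). The closed-loop characteristic equation is s² + (5.5 + 5.5·0.44)s + 5.5·8.46 = 0.
That is s² + 7.92s + 46.53 = 0, so ω_n = 6.821 rad/s and ζ = 7.92/(2·6.821) = 0.5805.
%OS = 100·exp(−πζ/√(1−ζ²)) = 10.6%.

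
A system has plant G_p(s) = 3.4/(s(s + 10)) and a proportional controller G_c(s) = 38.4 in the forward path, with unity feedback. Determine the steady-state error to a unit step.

0

The open loop G_c(s)G_p(s) has a pole at the origin (type 1), so the static position error constant is infinite and e_ss = 1/(1+∞) = 0.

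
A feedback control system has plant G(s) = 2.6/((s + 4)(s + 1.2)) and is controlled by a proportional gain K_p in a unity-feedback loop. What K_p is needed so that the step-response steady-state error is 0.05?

The loop is type 0, so e_ss(step) = 1/(1 + K_pos) with K_pos = K_p·G(0).
G(0) = 0.5417. Require 1/(1 + K_p·0.5417) = 0.05, so 1 + 0.5417·K_p = 20.
K_p = (20 − 1)/0.5417 = 35.1.

K_p = 35.1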